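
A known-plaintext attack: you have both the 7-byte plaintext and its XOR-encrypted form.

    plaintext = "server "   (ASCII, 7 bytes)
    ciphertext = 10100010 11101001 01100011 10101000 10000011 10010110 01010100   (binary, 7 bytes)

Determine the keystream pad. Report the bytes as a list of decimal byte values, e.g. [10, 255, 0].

[209, 140, 17, 222, 230, 228, 116]

Since ciphertext = plaintext ⊕ pad, XORing both sides with plaintext gives pad = plaintext ⊕ ciphertext.
byte 0: 73 xor a2 = d1
byte 1: 65 xor e9 = 8c
byte 2: 72 xor 63 = 11
byte 3: 76 xor a8 = de
byte 4: 65 xor 83 = e6
byte 5: 72 xor 96 = e4
byte 6: 20 xor 54 = 74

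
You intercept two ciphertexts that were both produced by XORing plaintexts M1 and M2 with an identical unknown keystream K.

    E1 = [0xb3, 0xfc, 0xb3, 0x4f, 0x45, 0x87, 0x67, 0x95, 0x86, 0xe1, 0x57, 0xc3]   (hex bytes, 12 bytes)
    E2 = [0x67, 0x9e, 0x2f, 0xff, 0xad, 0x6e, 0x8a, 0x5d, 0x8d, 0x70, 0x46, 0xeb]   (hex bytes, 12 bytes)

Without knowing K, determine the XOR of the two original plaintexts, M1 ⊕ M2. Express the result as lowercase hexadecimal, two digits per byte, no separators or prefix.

d4629cb0e8e9edc80b911128

E1 ⊕ E2 = (M1 ⊕ K) ⊕ (M2 ⊕ K) = M1 ⊕ M2 — the shared key cancels under XOR.
b3 XOR 67 = d4
fc XOR 9e = 62
b3 XOR 2f = 9c
4f XOR ff = b0
45 XOR ad = e8
87 XOR 6e = e9
67 XOR 8a = ed
95 XOR 5d = c8
86 XOR 8d = 0b
e1 XOR 70 = 91
57 XOR 46 = 11
c3 XOR eb = 28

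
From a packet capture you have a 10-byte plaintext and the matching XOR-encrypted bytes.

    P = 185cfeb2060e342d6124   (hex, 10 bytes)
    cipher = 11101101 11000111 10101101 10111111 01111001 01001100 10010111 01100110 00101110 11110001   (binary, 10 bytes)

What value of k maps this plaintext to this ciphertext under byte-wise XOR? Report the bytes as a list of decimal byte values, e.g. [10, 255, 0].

Since cipher = P ⊕ k, XORing both sides with P gives k = P ⊕ cipher.
byte 0: 18 XOR ed = f5
byte 1: 5c XOR c7 = 9b
byte 2: fe XOR ad = 53
byte 3: b2 XOR bf = 0d
byte 4: 06 XOR 79 = 7f
byte 5: 0e XOR 4c = 42
byte 6: 34 XOR 97 = a3
byte 7: 2d XOR 66 = 4b
byte 8: 61 XOR 2e = 4f
byte 9: 24 XOR f1 = d5

[245, 155, 83, 13, 127, 66, 163, 75, 79, 213]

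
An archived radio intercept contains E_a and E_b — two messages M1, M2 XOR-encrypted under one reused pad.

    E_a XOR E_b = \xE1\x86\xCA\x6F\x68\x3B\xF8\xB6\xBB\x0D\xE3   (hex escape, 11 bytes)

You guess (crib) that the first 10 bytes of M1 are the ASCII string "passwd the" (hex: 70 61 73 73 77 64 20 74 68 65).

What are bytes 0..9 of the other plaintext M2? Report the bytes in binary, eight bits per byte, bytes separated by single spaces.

Since E_a ⊕ E_b = M1 ⊕ M2, XORing with the guessed M1 bytes yields the corresponding M2 bytes: M2 = (E_a ⊕ E_b) ⊕ M1.
e1 XOR 70 = 91
86 XOR 61 = e7
ca XOR 73 = b9
6f XOR 73 = 1c
68 XOR 77 = 1f
3b XOR 64 = 5f
f8 XOR 20 = d8
b6 XOR 74 = c2
bb XOR 68 = d3
0d XOR 65 = 68

10010001 11100111 10111001 00011100 00011111 01011111 11011000 11000010 11010011 01101000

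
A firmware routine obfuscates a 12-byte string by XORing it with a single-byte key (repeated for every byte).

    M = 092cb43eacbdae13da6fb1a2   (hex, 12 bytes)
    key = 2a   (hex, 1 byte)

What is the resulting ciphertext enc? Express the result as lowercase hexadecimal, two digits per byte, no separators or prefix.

The 1-byte key repeats, so the effective keystream is 2a 2a 2a 2a 2a 2a 2a 2a 2a 2a 2a 2a.
byte 0:   9 xor  42 =  35
byte 1:  44 xor  42 =   6
byte 2: 180 xor  42 = 158
byte 3:  62 xor  42 =  20
byte 4: 172 xor  42 = 134
byte 5: 189 xor  42 = 151
byte 6: 174 xor  42 = 132
byte 7:  19 xor  42 =  57
byte 8: 218 xor  42 = 240
byte 9: 111 xor  42 =  69
byte 10: 177 xor  42 = 155
byte 11: 162 xor  42 = 136

23069e1486978439f0459b88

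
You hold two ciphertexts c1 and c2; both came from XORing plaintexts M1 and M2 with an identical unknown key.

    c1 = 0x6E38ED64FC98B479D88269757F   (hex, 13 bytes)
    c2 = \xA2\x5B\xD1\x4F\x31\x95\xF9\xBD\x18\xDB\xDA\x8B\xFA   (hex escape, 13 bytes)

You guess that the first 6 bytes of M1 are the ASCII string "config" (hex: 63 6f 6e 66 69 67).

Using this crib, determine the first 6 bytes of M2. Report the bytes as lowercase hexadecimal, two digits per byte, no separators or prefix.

af0c524da46a

First, c1 ⊕ c2 = (M1 ⊕ K) ⊕ (M2 ⊕ K) = M1 ⊕ M2, so the key drops out. Then M2 = (M1 ⊕ M2) ⊕ M1 over the first 6 bytes.
byte 0: (6e ^ a2) ^ 63 = cc ^ 63 = af
byte 1: (38 ^ 5b) ^ 6f = 63 ^ 6f = 0c
byte 2: (ed ^ d1) ^ 6e = 3c ^ 6e = 52
byte 3: (64 ^ 4f) ^ 66 = 2b ^ 66 = 4d
byte 4: (fc ^ 31) ^ 69 = cd ^ 69 = a4
byte 5: (98 ^ 95) ^ 67 = 0d ^ 67 = 6a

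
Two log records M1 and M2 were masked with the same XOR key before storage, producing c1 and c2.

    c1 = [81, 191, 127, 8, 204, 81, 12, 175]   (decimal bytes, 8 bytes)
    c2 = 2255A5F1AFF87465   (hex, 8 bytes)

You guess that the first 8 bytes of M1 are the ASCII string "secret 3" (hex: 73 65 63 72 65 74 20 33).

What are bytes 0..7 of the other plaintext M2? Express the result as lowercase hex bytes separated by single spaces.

00 8f b9 8b 06 dd 58 f9

First, c1 ⊕ c2 = (M1 ⊕ K) ⊕ (M2 ⊕ K) = M1 ⊕ M2, so the key drops out. Then M2 = (M1 ⊕ M2) ⊕ M1 over the first 8 bytes.
byte 0: (51 ^ 22) ^ 73 = 73 ^ 73 = 00
byte 1: (bf ^ 55) ^ 65 = ea ^ 65 = 8f
byte 2: (7f ^ a5) ^ 63 = da ^ 63 = b9
byte 3: (08 ^ f1) ^ 72 = f9 ^ 72 = 8b
byte 4: (cc ^ af) ^ 65 = 63 ^ 65 = 06
byte 5: (51 ^ f8) ^ 74 = a9 ^ 74 = dd
byte 6: (0c ^ 74) ^ 20 = 78 ^ 20 = 58
byte 7: (af ^ 65) ^ 33 = ca ^ 33 = f9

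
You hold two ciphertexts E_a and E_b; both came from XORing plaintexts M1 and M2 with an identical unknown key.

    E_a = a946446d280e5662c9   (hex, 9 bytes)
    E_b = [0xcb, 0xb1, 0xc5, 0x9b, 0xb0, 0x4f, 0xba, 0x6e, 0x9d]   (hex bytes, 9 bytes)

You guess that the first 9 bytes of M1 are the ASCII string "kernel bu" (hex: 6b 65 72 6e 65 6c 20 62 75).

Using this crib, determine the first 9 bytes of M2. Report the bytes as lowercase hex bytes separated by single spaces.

First, E_a ⊕ E_b = (M1 ⊕ K) ⊕ (M2 ⊕ K) = M1 ⊕ M2, so the key drops out. Then M2 = (M1 ⊕ M2) ⊕ M1 over the first 9 bytes.
byte 0: (a9 xor cb) xor 6b = 62 xor 6b = 09
byte 1: (46 xor b1) xor 65 = f7 xor 65 = 92
byte 2: (44 xor c5) xor 72 = 81 xor 72 = f3
byte 3: (6d xor 9b) xor 6e = f6 xor 6e = 98
byte 4: (28 xor b0) xor 65 = 98 xor 65 = fd
byte 5: (0e xor 4f) xor 6c = 41 xor 6c = 2d
byte 6: (56 xor ba) xor 20 = ec xor 20 = cc
byte 7: (62 xor 6e) xor 62 = 0c xor 62 = 6e
byte 8: (c9 xor 9d) xor 75 = 54 xor 75 = 21

09 92 f3 98 fd 2d cc 6e 21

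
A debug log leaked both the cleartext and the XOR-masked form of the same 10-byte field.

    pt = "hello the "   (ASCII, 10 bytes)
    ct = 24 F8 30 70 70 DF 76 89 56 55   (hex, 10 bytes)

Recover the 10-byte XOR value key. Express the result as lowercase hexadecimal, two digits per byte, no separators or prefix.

4c9d5c1c1fff02e13375

Since ct = pt ⊕ key, XORing both sides with pt gives key = pt ⊕ ct.
byte 0: 01101000 xor 00100100 = 01001100
byte 1: 01100101 xor 11111000 = 10011101
byte 2: 01101100 xor 00110000 = 01011100
byte 3: 01101100 xor 01110000 = 00011100
byte 4: 01101111 xor 01110000 = 00011111
byte 5: 00100000 xor 11011111 = 11111111
byte 6: 01110100 xor 01110110 = 00000010
byte 7: 01101000 xor 10001001 = 11100001
byte 8: 01100101 xor 01010110 = 00110011
byte 9: 00100000 xor 01010101 = 01110101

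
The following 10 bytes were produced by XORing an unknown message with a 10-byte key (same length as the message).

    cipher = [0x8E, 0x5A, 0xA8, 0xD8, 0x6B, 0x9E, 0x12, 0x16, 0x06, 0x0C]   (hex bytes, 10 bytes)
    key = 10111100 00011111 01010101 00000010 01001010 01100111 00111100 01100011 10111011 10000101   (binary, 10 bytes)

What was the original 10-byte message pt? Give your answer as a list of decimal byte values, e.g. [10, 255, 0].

[50, 69, 253, 218, 33, 249, 46, 117, 189, 137]

10001110 ⊕ 10111100 = 00110010
01011010 ⊕ 00011111 = 01000101
10101000 ⊕ 01010101 = 11111101
11011000 ⊕ 00000010 = 11011010
01101011 ⊕ 01001010 = 00100001
10011110 ⊕ 01100111 = 11111001
00010010 ⊕ 00111100 = 00101110
00010110 ⊕ 01100011 = 01110101
00000110 ⊕ 10111011 = 10111101
00001100 ⊕ 10000101 = 10001001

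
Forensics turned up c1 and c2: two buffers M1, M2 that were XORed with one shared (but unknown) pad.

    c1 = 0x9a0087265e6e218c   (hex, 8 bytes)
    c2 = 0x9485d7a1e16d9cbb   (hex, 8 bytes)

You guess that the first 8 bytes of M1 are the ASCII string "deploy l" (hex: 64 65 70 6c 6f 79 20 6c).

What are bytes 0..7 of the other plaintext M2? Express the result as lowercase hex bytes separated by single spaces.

6a e0 20 eb d0 7a 9d 5b

First, c1 ⊕ c2 = (M1 ⊕ K) ⊕ (M2 ⊕ K) = M1 ⊕ M2, so the key drops out. Then M2 = (M1 ⊕ M2) ⊕ M1 over the first 8 bytes.
byte 0: (9a xor 94) xor 64 = 0e xor 64 = 6a
byte 1: (00 xor 85) xor 65 = 85 xor 65 = e0
byte 2: (87 xor d7) xor 70 = 50 xor 70 = 20
byte 3: (26 xor a1) xor 6c = 87 xor 6c = eb
byte 4: (5e xor e1) xor 6f = bf xor 6f = d0
byte 5: (6e xor 6d) xor 79 = 03 xor 79 = 7a
byte 6: (21 xor 9c) xor 20 = bd xor 20 = 9d
byte 7: (8c xor bb) xor 6c = 37 xor 6c = 5b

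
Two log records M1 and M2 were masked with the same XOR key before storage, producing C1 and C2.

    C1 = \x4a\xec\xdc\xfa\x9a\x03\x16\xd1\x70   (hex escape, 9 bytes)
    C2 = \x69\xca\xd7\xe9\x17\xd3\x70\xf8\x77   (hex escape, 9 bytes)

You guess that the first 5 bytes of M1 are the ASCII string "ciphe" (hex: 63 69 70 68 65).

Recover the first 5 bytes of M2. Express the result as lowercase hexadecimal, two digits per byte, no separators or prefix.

404f7b7be8

First, C1 ⊕ C2 = (M1 ⊕ K) ⊕ (M2 ⊕ K) = M1 ⊕ M2, so the key drops out. Then M2 = (M1 ⊕ M2) ⊕ M1 over the first 5 bytes.
byte 0: (4a ^ 69) ^ 63 = 23 ^ 63 = 40
byte 1: (ec ^ ca) ^ 69 = 26 ^ 69 = 4f
byte 2: (dc ^ d7) ^ 70 = 0b ^ 70 = 7b
byte 3: (fa ^ e9) ^ 68 = 13 ^ 68 = 7b
byte 4: (9a ^ 17) ^ 65 = 8d ^ 65 = e8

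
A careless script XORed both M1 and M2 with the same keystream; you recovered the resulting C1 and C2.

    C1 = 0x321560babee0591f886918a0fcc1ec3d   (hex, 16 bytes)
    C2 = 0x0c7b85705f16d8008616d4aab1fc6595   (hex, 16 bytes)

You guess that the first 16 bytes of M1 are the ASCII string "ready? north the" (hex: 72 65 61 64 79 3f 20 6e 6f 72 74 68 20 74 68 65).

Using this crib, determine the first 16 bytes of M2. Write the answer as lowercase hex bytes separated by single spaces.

First, C1 ⊕ C2 = (M1 ⊕ K) ⊕ (M2 ⊕ K) = M1 ⊕ M2, so the key drops out. Then M2 = (M1 ⊕ M2) ⊕ M1 over the first 16 bytes.
byte 0: (32 ⊕ 0c) ⊕ 72 = 3e ⊕ 72 = 4c
byte 1: (15 ⊕ 7b) ⊕ 65 = 6e ⊕ 65 = 0b
byte 2: (60 ⊕ 85) ⊕ 61 = e5 ⊕ 61 = 84
byte 3: (ba ⊕ 70) ⊕ 64 = ca ⊕ 64 = ae
byte 4: (be ⊕ 5f) ⊕ 79 = e1 ⊕ 79 = 98
byte 5: (e0 ⊕ 16) ⊕ 3f = f6 ⊕ 3f = c9
byte 6: (59 ⊕ d8) ⊕ 20 = 81 ⊕ 20 = a1
byte 7: (1f ⊕ 00) ⊕ 6e = 1f ⊕ 6e = 71
byte 8: (88 ⊕ 86) ⊕ 6f = 0e ⊕ 6f = 61
byte 9: (69 ⊕ 16) ⊕ 72 = 7f ⊕ 72 = 0d
byte 10: (18 ⊕ d4) ⊕ 74 = cc ⊕ 74 = b8
byte 11: (a0 ⊕ aa) ⊕ 68 = 0a ⊕ 68 = 62
byte 12: (fc ⊕ b1) ⊕ 20 = 4d ⊕ 20 = 6d
byte 13: (c1 ⊕ fc) ⊕ 74 = 3d ⊕ 74 = 49
byte 14: (ec ⊕ 65) ⊕ 68 = 89 ⊕ 68 = e1
byte 15: (3d ⊕ 95) ⊕ 65 = a8 ⊕ 65 = cd

4c 0b 84 ae 98 c9 a1 71 61 0d b8 62 6d 49 e1 cd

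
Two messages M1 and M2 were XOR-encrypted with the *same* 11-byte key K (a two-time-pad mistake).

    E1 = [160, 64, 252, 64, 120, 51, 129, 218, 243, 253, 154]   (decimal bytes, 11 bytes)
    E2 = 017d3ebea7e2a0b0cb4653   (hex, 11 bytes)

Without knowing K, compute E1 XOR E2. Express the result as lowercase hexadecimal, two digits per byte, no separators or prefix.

E1 ⊕ E2 = (M1 ⊕ K) ⊕ (M2 ⊕ K) = M1 ⊕ M2 — the shared key cancels under XOR.
byte 0: 160 ^   1 = 161
byte 1:  64 ^ 125 =  61
byte 2: 252 ^  62 = 194
byte 3:  64 ^ 190 = 254
byte 4: 120 ^ 167 = 223
byte 5:  51 ^ 226 = 209
byte 6: 129 ^ 160 =  33
byte 7: 218 ^ 176 = 106
byte 8: 243 ^ 203 =  56
byte 9: 253 ^  70 = 187
byte 10: 154 ^  83 = 201

a13dc2fedfd1216a38bbc9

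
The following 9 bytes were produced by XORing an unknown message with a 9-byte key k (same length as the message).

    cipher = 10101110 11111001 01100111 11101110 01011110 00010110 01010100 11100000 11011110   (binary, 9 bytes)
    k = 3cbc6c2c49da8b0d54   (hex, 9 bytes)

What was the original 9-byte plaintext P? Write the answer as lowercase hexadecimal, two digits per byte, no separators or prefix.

byte 0: ae XOR 3c = 92
byte 1: f9 XOR bc = 45
byte 2: 67 XOR 6c = 0b
byte 3: ee XOR 2c = c2
byte 4: 5e XOR 49 = 17
byte 5: 16 XOR da = cc
byte 6: 54 XOR 8b = df
byte 7: e0 XOR 0d = ed
byte 8: de XOR 54 = 8a

92450bc217ccdfed8a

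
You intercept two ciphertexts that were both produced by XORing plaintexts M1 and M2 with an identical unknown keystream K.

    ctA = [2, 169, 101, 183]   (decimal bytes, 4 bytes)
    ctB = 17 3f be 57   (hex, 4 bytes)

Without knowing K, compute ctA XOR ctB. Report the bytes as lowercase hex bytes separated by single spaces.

15 96 db e0

ctA ⊕ ctB = (M1 ⊕ K) ⊕ (M2 ⊕ K) = M1 ⊕ M2 — the shared key cancels under XOR.
00000010 ^ 00010111 = 00010101
10101001 ^ 00111111 = 10010110
01100101 ^ 10111110 = 11011011
10110111 ^ 01010111 = 11100000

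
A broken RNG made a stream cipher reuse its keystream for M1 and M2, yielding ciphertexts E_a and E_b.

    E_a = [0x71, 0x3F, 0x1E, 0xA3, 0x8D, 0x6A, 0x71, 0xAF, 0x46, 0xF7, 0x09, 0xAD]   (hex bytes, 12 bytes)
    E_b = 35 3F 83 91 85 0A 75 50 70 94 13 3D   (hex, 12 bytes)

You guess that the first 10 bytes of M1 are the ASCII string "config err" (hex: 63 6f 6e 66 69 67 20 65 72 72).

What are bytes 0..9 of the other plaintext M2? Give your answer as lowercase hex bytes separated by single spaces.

27 6f f3 54 61 07 24 9a 44 11

First, E_a ⊕ E_b = (M1 ⊕ K) ⊕ (M2 ⊕ K) = M1 ⊕ M2, so the key drops out. Then M2 = (M1 ⊕ M2) ⊕ M1 over the first 10 bytes.
byte 0: (71 ^ 35) ^ 63 = 44 ^ 63 = 27
byte 1: (3f ^ 3f) ^ 6f = 00 ^ 6f = 6f
byte 2: (1e ^ 83) ^ 6e = 9d ^ 6e = f3
byte 3: (a3 ^ 91) ^ 66 = 32 ^ 66 = 54
byte 4: (8d ^ 85) ^ 69 = 08 ^ 69 = 61
byte 5: (6a ^ 0a) ^ 67 = 60 ^ 67 = 07
byte 6: (71 ^ 75) ^ 20 = 04 ^ 20 = 24
byte 7: (af ^ 50) ^ 65 = ff ^ 65 = 9a
byte 8: (46 ^ 70) ^ 72 = 36 ^ 72 = 44
byte 9: (f7 ^ 94) ^ 72 = 63 ^ 72 = 11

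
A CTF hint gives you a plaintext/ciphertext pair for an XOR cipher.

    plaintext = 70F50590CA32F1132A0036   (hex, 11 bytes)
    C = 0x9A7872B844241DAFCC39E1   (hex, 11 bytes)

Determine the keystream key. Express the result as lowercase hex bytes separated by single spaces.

ea 8d 77 28 8e 16 ec bc e6 39 d7

Since C = plaintext ⊕ key, XORing both sides with plaintext gives key = plaintext ⊕ C.
70 xor 9a = ea
f5 xor 78 = 8d
05 xor 72 = 77
90 xor b8 = 28
ca xor 44 = 8e
32 xor 24 = 16
f1 xor 1d = ec
13 xor af = bc
2a xor cc = e6
00 xor 39 = 39
36 xor e1 = d7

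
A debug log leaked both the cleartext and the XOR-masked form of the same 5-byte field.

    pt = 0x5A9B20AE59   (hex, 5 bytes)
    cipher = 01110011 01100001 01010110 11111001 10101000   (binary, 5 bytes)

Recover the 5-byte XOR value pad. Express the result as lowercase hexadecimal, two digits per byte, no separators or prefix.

29fa7657f1

Since cipher = pt ⊕ pad, XORing both sides with pt gives pad = pt ⊕ cipher.
byte 0: 5a XOR 73 = 29
byte 1: 9b XOR 61 = fa
byte 2: 20 XOR 56 = 76
byte 3: ae XOR f9 = 57
byte 4: 59 XOR a8 = f1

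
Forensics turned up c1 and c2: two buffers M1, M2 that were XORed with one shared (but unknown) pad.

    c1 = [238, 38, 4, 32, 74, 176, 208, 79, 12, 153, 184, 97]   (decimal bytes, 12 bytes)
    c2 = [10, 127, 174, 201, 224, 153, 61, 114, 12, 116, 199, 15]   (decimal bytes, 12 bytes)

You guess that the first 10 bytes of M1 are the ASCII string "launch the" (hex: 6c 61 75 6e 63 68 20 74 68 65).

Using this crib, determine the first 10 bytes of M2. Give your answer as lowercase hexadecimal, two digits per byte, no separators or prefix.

First, c1 ⊕ c2 = (M1 ⊕ K) ⊕ (M2 ⊕ K) = M1 ⊕ M2, so the key drops out. Then M2 = (M1 ⊕ M2) ⊕ M1 over the first 10 bytes.
byte 0: (ee xor 0a) xor 6c = e4 xor 6c = 88
byte 1: (26 xor 7f) xor 61 = 59 xor 61 = 38
byte 2: (04 xor ae) xor 75 = aa xor 75 = df
byte 3: (20 xor c9) xor 6e = e9 xor 6e = 87
byte 4: (4a xor e0) xor 63 = aa xor 63 = c9
byte 5: (b0 xor 99) xor 68 = 29 xor 68 = 41
byte 6: (d0 xor 3d) xor 20 = ed xor 20 = cd
byte 7: (4f xor 72) xor 74 = 3d xor 74 = 49
byte 8: (0c xor 0c) xor 68 = 00 xor 68 = 68
byte 9: (99 xor 74) xor 65 = ed xor 65 = 88

8838df87c941cd496888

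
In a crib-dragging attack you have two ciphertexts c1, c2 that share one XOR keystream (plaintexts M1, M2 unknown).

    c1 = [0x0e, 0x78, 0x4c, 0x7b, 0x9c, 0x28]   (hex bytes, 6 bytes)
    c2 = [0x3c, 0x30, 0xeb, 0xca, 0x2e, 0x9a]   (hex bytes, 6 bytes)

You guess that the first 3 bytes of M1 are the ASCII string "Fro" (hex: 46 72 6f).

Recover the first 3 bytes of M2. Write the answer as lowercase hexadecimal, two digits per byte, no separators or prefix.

First, c1 ⊕ c2 = (M1 ⊕ K) ⊕ (M2 ⊕ K) = M1 ⊕ M2, so the key drops out. Then M2 = (M1 ⊕ M2) ⊕ M1 over the first 3 bytes.
byte 0: (0e xor 3c) xor 46 = 32 xor 46 = 74
byte 1: (78 xor 30) xor 72 = 48 xor 72 = 3a
byte 2: (4c xor eb) xor 6f = a7 xor 6f = c8

743ac8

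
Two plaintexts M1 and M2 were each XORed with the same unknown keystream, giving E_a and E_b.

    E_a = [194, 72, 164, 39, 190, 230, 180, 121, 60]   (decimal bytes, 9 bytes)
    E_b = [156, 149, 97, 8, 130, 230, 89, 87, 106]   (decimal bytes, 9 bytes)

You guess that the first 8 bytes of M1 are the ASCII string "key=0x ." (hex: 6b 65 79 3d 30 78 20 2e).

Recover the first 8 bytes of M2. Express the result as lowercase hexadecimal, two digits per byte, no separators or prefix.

35b8bc120c78cd00

First, E_a ⊕ E_b = (M1 ⊕ K) ⊕ (M2 ⊕ K) = M1 ⊕ M2, so the key drops out. Then M2 = (M1 ⊕ M2) ⊕ M1 over the first 8 bytes.
byte 0: (c2 xor 9c) xor 6b = 5e xor 6b = 35
byte 1: (48 xor 95) xor 65 = dd xor 65 = b8
byte 2: (a4 xor 61) xor 79 = c5 xor 79 = bc
byte 3: (27 xor 08) xor 3d = 2f xor 3d = 12
byte 4: (be xor 82) xor 30 = 3c xor 30 = 0c
byte 5: (e6 xor e6) xor 78 = 00 xor 78 = 78
byte 6: (b4 xor 59) xor 20 = ed xor 20 = cd
byte 7: (79 xor 57) xor 2e = 2e xor 2e = 00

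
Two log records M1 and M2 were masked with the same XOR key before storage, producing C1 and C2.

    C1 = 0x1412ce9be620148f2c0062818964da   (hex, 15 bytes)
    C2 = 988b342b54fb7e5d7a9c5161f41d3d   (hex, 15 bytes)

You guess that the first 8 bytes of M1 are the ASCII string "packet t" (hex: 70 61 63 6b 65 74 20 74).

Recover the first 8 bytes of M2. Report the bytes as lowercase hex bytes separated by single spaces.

fc f8 99 db d7 af 4a a6

First, C1 ⊕ C2 = (M1 ⊕ K) ⊕ (M2 ⊕ K) = M1 ⊕ M2, so the key drops out. Then M2 = (M1 ⊕ M2) ⊕ M1 over the first 8 bytes.
byte 0: (14 xor 98) xor 70 = 8c xor 70 = fc
byte 1: (12 xor 8b) xor 61 = 99 xor 61 = f8
byte 2: (ce xor 34) xor 63 = fa xor 63 = 99
byte 3: (9b xor 2b) xor 6b = b0 xor 6b = db
byte 4: (e6 xor 54) xor 65 = b2 xor 65 = d7
byte 5: (20 xor fb) xor 74 = db xor 74 = af
byte 6: (14 xor 7e) xor 20 = 6a xor 20 = 4a
byte 7: (8f xor 5d) xor 74 = d2 xor 74 = a6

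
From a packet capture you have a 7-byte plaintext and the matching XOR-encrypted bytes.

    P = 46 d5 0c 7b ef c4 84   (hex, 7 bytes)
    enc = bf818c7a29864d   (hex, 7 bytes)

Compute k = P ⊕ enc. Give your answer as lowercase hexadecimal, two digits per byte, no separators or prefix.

f9548001c642c9

Since enc = P ⊕ k, XORing both sides with P gives k = P ⊕ enc.
46 ^ bf = f9
d5 ^ 81 = 54
0c ^ 8c = 80
7b ^ 7a = 01
ef ^ 29 = c6
c4 ^ 86 = 42
84 ^ 4d = c9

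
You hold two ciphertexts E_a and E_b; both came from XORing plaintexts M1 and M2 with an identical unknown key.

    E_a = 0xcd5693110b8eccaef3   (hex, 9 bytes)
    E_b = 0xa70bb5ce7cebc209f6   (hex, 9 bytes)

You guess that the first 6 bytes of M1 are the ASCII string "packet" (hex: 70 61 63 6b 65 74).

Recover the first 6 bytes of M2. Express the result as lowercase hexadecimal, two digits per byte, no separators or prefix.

First, E_a ⊕ E_b = (M1 ⊕ K) ⊕ (M2 ⊕ K) = M1 ⊕ M2, so the key drops out. Then M2 = (M1 ⊕ M2) ⊕ M1 over the first 6 bytes.
byte 0: (cd ^ a7) ^ 70 = 6a ^ 70 = 1a
byte 1: (56 ^ 0b) ^ 61 = 5d ^ 61 = 3c
byte 2: (93 ^ b5) ^ 63 = 26 ^ 63 = 45
byte 3: (11 ^ ce) ^ 6b = df ^ 6b = b4
byte 4: (0b ^ 7c) ^ 65 = 77 ^ 65 = 12
byte 5: (8e ^ eb) ^ 74 = 65 ^ 74 = 11

1a3c45b41211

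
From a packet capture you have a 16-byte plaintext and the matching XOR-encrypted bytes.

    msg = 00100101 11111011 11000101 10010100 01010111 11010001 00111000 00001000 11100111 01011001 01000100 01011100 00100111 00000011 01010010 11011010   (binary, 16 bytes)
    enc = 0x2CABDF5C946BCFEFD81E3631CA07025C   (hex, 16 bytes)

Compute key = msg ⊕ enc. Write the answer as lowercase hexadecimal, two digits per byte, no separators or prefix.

09501ac8c3baf7e73f47726ded045086

Since enc = msg ⊕ key, XORing both sides with msg gives key = msg ⊕ enc.
00100101 ^ 00101100 = 00001001
11111011 ^ 10101011 = 01010000
11000101 ^ 11011111 = 00011010
10010100 ^ 01011100 = 11001000
01010111 ^ 10010100 = 11000011
11010001 ^ 01101011 = 10111010
00111000 ^ 11001111 = 11110111
00001000 ^ 11101111 = 11100111
11100111 ^ 11011000 = 00111111
01011001 ^ 00011110 = 01000111
01000100 ^ 00110110 = 01110010
01011100 ^ 00110001 = 01101101
00100111 ^ 11001010 = 11101101
00000011 ^ 00000111 = 00000100
01010010 ^ 00000010 = 01010000
11011010 ^ 01011100 = 10000110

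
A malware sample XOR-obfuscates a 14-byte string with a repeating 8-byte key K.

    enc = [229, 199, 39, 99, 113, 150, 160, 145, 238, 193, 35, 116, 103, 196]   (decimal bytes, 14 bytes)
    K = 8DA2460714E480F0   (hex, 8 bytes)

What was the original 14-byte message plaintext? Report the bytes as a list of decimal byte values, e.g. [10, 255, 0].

[104, 101, 97, 100, 101, 114, 32, 97, 99, 99, 101, 115, 115, 32]

The 8-byte key repeats, so the effective keystream is 8d a2 46 07 14 e4 80 f0 8d a2 46 07 14 e4.
byte 0: e5 XOR 8d = 68
byte 1: c7 XOR a2 = 65
byte 2: 27 XOR 46 = 61
byte 3: 63 XOR 07 = 64
byte 4: 71 XOR 14 = 65
byte 5: 96 XOR e4 = 72
byte 6: a0 XOR 80 = 20
byte 7: 91 XOR f0 = 61
byte 8: ee XOR 8d = 63
byte 9: c1 XOR a2 = 63
byte 10: 23 XOR 46 = 65
byte 11: 74 XOR 07 = 73
byte 12: 67 XOR 14 = 73
byte 13: c4 XOR e4 = 20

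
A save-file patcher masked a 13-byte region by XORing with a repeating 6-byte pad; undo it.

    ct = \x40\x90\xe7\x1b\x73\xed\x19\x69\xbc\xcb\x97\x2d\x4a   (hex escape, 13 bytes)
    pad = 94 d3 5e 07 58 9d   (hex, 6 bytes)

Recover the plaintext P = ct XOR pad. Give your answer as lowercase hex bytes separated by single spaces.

The 6-byte key repeats, so the effective keystream is 94 d3 5e 07 58 9d 94 d3 5e 07 58 9d 94.
byte 0: 40 ⊕ 94 = d4
byte 1: 90 ⊕ d3 = 43
byte 2: e7 ⊕ 5e = b9
byte 3: 1b ⊕ 07 = 1c
byte 4: 73 ⊕ 58 = 2b
byte 5: ed ⊕ 9d = 70
byte 6: 19 ⊕ 94 = 8d
byte 7: 69 ⊕ d3 = ba
byte 8: bc ⊕ 5e = e2
byte 9: cb ⊕ 07 = cc
byte 10: 97 ⊕ 58 = cf
byte 11: 2d ⊕ 9d = b0
byte 12: 4a ⊕ 94 = de

d4 43 b9 1c 2b 70 8d ba e2 cc cf b0 de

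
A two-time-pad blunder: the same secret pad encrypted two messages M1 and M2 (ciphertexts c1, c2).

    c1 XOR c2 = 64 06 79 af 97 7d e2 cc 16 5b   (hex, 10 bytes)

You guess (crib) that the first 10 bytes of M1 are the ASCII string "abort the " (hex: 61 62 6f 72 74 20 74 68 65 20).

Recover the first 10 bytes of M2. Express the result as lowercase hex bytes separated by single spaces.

Since c1 ⊕ c2 = M1 ⊕ M2, XORing with the guessed M1 bytes yields the corresponding M2 bytes: M2 = (c1 ⊕ c2) ⊕ M1.
64 xor 61 = 05
06 xor 62 = 64
79 xor 6f = 16
af xor 72 = dd
97 xor 74 = e3
7d xor 20 = 5d
e2 xor 74 = 96
cc xor 68 = a4
16 xor 65 = 73
5b xor 20 = 7b

05 64 16 dd e3 5d 96 a4 73 7b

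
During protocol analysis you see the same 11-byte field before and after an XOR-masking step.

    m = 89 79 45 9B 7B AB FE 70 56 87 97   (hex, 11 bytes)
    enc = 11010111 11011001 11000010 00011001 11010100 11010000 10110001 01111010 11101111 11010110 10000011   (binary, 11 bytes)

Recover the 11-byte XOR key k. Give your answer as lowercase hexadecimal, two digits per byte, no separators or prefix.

Since enc = m ⊕ k, XORing both sides with m gives k = m ⊕ enc.
89 ^ d7 = 5e
79 ^ d9 = a0
45 ^ c2 = 87
9b ^ 19 = 82
7b ^ d4 = af
ab ^ d0 = 7b
fe ^ b1 = 4f
70 ^ 7a = 0a
56 ^ ef = b9
87 ^ d6 = 51
97 ^ 83 = 14

5ea08782af7b4f0ab95114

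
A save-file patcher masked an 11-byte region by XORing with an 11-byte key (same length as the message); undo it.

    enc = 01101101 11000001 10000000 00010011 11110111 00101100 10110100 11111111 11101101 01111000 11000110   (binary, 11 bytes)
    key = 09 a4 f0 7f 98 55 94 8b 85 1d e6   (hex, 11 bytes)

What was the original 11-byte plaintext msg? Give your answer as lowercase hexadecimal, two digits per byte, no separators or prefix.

6465706c6f792074686520

byte 0: 6d xor 09 = 64
byte 1: c1 xor a4 = 65
byte 2: 80 xor f0 = 70
byte 3: 13 xor 7f = 6c
byte 4: f7 xor 98 = 6f
byte 5: 2c xor 55 = 79
byte 6: b4 xor 94 = 20
byte 7: ff xor 8b = 74
byte 8: ed xor 85 = 68
byte 9: 78 xor 1d = 65
byte 10: c6 xor e6 = 20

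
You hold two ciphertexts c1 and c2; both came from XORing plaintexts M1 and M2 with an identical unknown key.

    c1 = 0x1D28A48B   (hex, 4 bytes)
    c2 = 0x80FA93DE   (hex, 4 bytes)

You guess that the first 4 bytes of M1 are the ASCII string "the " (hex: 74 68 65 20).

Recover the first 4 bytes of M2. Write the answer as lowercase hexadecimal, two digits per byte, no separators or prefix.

First, c1 ⊕ c2 = (M1 ⊕ K) ⊕ (M2 ⊕ K) = M1 ⊕ M2, so the key drops out. Then M2 = (M1 ⊕ M2) ⊕ M1 over the first 4 bytes.
byte 0: (1d ⊕ 80) ⊕ 74 = 9d ⊕ 74 = e9
byte 1: (28 ⊕ fa) ⊕ 68 = d2 ⊕ 68 = ba
byte 2: (a4 ⊕ 93) ⊕ 65 = 37 ⊕ 65 = 52
byte 3: (8b ⊕ de) ⊕ 20 = 55 ⊕ 20 = 75

e9ba5275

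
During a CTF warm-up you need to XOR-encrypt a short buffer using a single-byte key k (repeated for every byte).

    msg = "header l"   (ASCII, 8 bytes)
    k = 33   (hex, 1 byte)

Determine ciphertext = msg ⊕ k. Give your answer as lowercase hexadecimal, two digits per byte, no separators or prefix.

5b5652575641135f

The 1-byte key repeats, so the effective keystream is 33 33 33 33 33 33 33 33.
byte 0: 68 ⊕ 33 = 5b
byte 1: 65 ⊕ 33 = 56
byte 2: 61 ⊕ 33 = 52
byte 3: 64 ⊕ 33 = 57
byte 4: 65 ⊕ 33 = 56
byte 5: 72 ⊕ 33 = 41
byte 6: 20 ⊕ 33 = 13
byte 7: 6c ⊕ 33 = 5f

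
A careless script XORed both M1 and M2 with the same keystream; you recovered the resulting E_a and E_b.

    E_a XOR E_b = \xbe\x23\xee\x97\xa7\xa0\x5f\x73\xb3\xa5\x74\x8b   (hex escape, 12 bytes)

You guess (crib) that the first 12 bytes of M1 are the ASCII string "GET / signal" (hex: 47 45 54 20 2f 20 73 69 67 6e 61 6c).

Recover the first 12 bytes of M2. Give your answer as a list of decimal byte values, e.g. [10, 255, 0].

[249, 102, 186, 183, 136, 128, 44, 26, 212, 203, 21, 231]

Since E_a ⊕ E_b = M1 ⊕ M2, XORing with the guessed M1 bytes yields the corresponding M2 bytes: M2 = (E_a ⊕ E_b) ⊕ M1.
10111110 xor 01000111 = 11111001
00100011 xor 01000101 = 01100110
11101110 xor 01010100 = 10111010
10010111 xor 00100000 = 10110111
10100111 xor 00101111 = 10001000
10100000 xor 00100000 = 10000000
01011111 xor 01110011 = 00101100
01110011 xor 01101001 = 00011010
10110011 xor 01100111 = 11010100
10100101 xor 01101110 = 11001011
01110100 xor 01100001 = 00010101
10001011 xor 01101100 = 11100111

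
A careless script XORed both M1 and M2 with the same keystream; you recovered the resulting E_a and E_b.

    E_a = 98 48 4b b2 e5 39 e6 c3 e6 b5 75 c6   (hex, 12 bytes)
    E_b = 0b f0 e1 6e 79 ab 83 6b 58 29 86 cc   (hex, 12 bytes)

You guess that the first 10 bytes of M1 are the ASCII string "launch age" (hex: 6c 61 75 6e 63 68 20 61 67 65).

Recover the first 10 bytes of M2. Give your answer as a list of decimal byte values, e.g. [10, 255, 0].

First, E_a ⊕ E_b = (M1 ⊕ K) ⊕ (M2 ⊕ K) = M1 ⊕ M2, so the key drops out. Then M2 = (M1 ⊕ M2) ⊕ M1 over the first 10 bytes.
byte 0: (98 ⊕ 0b) ⊕ 6c = 93 ⊕ 6c = ff
byte 1: (48 ⊕ f0) ⊕ 61 = b8 ⊕ 61 = d9
byte 2: (4b ⊕ e1) ⊕ 75 = aa ⊕ 75 = df
byte 3: (b2 ⊕ 6e) ⊕ 6e = dc ⊕ 6e = b2
byte 4: (e5 ⊕ 79) ⊕ 63 = 9c ⊕ 63 = ff
byte 5: (39 ⊕ ab) ⊕ 68 = 92 ⊕ 68 = fa
byte 6: (e6 ⊕ 83) ⊕ 20 = 65 ⊕ 20 = 45
byte 7: (c3 ⊕ 6b) ⊕ 61 = a8 ⊕ 61 = c9
byte 8: (e6 ⊕ 58) ⊕ 67 = be ⊕ 67 = d9
byte 9: (b5 ⊕ 29) ⊕ 65 = 9c ⊕ 65 = f9

[255, 217, 223, 178, 255, 250, 69, 201, 217, 249]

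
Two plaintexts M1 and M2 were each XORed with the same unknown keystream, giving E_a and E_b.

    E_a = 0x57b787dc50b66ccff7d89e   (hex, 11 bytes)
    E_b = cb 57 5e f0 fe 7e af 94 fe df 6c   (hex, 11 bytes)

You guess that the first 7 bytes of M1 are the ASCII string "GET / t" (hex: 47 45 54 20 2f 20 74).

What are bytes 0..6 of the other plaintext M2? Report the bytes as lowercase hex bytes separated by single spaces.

db a5 8d 0c 81 e8 b7

First, E_a ⊕ E_b = (M1 ⊕ K) ⊕ (M2 ⊕ K) = M1 ⊕ M2, so the key drops out. Then M2 = (M1 ⊕ M2) ⊕ M1 over the first 7 bytes.
byte 0: (57 ⊕ cb) ⊕ 47 = 9c ⊕ 47 = db
byte 1: (b7 ⊕ 57) ⊕ 45 = e0 ⊕ 45 = a5
byte 2: (87 ⊕ 5e) ⊕ 54 = d9 ⊕ 54 = 8d
byte 3: (dc ⊕ f0) ⊕ 20 = 2c ⊕ 20 = 0c
byte 4: (50 ⊕ fe) ⊕ 2f = ae ⊕ 2f = 81
byte 5: (b6 ⊕ 7e) ⊕ 20 = c8 ⊕ 20 = e8
byte 6: (6c ⊕ af) ⊕ 74 = c3 ⊕ 74 = b7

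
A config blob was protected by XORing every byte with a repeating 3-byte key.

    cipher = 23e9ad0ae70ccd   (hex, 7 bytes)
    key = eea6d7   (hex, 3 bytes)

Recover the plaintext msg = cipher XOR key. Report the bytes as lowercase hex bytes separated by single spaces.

The 3-byte key repeats, so the effective keystream is ee a6 d7 ee a6 d7 ee.
byte 0: 23 xor ee = cd
byte 1: e9 xor a6 = 4f
byte 2: ad xor d7 = 7a
byte 3: 0a xor ee = e4
byte 4: e7 xor a6 = 41
byte 5: 0c xor d7 = db
byte 6: cd xor ee = 23

cd 4f 7a e4 41 db 23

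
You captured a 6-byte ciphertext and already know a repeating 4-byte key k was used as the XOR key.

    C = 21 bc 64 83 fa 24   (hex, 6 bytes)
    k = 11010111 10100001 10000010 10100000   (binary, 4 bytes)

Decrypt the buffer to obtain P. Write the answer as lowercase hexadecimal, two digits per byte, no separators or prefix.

f61de6232d85

The 4-byte key repeats, so the effective keystream is d7 a1 82 a0 d7 a1.
byte 0: 00100001 xor 11010111 = 11110110
byte 1: 10111100 xor 10100001 = 00011101
byte 2: 01100100 xor 10000010 = 11100110
byte 3: 10000011 xor 10100000 = 00100011
byte 4: 11111010 xor 11010111 = 00101101
byte 5: 00100100 xor 10100001 = 10000101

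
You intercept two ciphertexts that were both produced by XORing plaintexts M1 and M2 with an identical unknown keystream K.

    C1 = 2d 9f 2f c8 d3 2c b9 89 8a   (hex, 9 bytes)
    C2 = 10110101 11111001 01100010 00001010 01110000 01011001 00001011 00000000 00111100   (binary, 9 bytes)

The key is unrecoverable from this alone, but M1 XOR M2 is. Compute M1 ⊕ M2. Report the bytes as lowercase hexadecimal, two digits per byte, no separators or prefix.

C1 ⊕ C2 = (M1 ⊕ K) ⊕ (M2 ⊕ K) = M1 ⊕ M2 — the shared key cancels under XOR.
byte 0:  45 XOR 181 = 152
byte 1: 159 XOR 249 = 102
byte 2:  47 XOR  98 =  77
byte 3: 200 XOR  10 = 194
byte 4: 211 XOR 112 = 163
byte 5:  44 XOR  89 = 117
byte 6: 185 XOR  11 = 178
byte 7: 137 XOR   0 = 137
byte 8: 138 XOR  60 = 182

98664dc2a375b289b6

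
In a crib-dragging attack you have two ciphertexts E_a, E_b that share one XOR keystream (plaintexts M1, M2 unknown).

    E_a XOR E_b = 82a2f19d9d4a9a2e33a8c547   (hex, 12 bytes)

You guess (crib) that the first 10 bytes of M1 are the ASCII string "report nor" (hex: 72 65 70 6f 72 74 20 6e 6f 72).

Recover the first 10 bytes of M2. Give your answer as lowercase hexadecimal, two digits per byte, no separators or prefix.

Since E_a ⊕ E_b = M1 ⊕ M2, XORing with the guessed M1 bytes yields the corresponding M2 bytes: M2 = (E_a ⊕ E_b) ⊕ M1.
82 ⊕ 72 = f0
a2 ⊕ 65 = c7
f1 ⊕ 70 = 81
9d ⊕ 6f = f2
9d ⊕ 72 = ef
4a ⊕ 74 = 3e
9a ⊕ 20 = ba
2e ⊕ 6e = 40
33 ⊕ 6f = 5c
a8 ⊕ 72 = da

f0c781f2ef3eba405cda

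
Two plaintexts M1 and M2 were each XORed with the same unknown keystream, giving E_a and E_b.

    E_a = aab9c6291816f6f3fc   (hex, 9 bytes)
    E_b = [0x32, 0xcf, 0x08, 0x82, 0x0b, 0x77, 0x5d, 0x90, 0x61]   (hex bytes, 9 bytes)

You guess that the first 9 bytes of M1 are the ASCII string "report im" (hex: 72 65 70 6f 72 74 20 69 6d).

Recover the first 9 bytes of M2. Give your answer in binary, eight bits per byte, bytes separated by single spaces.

First, E_a ⊕ E_b = (M1 ⊕ K) ⊕ (M2 ⊕ K) = M1 ⊕ M2, so the key drops out. Then M2 = (M1 ⊕ M2) ⊕ M1 over the first 9 bytes.
byte 0: (aa ⊕ 32) ⊕ 72 = 98 ⊕ 72 = ea
byte 1: (b9 ⊕ cf) ⊕ 65 = 76 ⊕ 65 = 13
byte 2: (c6 ⊕ 08) ⊕ 70 = ce ⊕ 70 = be
byte 3: (29 ⊕ 82) ⊕ 6f = ab ⊕ 6f = c4
byte 4: (18 ⊕ 0b) ⊕ 72 = 13 ⊕ 72 = 61
byte 5: (16 ⊕ 77) ⊕ 74 = 61 ⊕ 74 = 15
byte 6: (f6 ⊕ 5d) ⊕ 20 = ab ⊕ 20 = 8b
byte 7: (f3 ⊕ 90) ⊕ 69 = 63 ⊕ 69 = 0a
byte 8: (fc ⊕ 61) ⊕ 6d = 9d ⊕ 6d = f0

11101010 00010011 10111110 11000100 01100001 00010101 10001011 00001010 11110000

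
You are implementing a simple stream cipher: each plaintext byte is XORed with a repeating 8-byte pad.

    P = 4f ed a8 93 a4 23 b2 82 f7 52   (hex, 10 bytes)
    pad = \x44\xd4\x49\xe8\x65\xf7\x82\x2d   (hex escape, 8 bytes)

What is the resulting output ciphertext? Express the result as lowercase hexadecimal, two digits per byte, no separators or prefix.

0b39e17bc1d430afb386

The 8-byte key repeats, so the effective keystream is 44 d4 49 e8 65 f7 82 2d 44 d4.
byte 0: 4f xor 44 = 0b
byte 1: ed xor d4 = 39
byte 2: a8 xor 49 = e1
byte 3: 93 xor e8 = 7b
byte 4: a4 xor 65 = c1
byte 5: 23 xor f7 = d4
byte 6: b2 xor 82 = 30
byte 7: 82 xor 2d = af
byte 8: f7 xor 44 = b3
byte 9: 52 xor d4 = 86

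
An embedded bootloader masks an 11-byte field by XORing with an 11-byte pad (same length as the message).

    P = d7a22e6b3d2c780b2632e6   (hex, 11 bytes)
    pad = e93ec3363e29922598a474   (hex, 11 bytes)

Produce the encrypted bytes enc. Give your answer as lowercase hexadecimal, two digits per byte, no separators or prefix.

3e9ced5d0305ea2ebe9692

XOR is its own inverse, so applying the key byte-wise gives the result directly.
d7 xor e9 = 3e
a2 xor 3e = 9c
2e xor c3 = ed
6b xor 36 = 5d
3d xor 3e = 03
2c xor 29 = 05
78 xor 92 = ea
0b xor 25 = 2e
26 xor 98 = be
32 xor a4 = 96
e6 xor 74 = 92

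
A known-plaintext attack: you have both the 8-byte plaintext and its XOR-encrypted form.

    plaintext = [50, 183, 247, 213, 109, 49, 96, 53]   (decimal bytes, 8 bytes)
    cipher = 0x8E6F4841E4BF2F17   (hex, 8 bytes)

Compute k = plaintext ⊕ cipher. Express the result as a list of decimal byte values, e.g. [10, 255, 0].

[188, 216, 191, 148, 137, 142, 79, 34]

Since cipher = plaintext ⊕ k, XORing both sides with plaintext gives k = plaintext ⊕ cipher.
00110010 ^ 10001110 = 10111100
10110111 ^ 01101111 = 11011000
11110111 ^ 01001000 = 10111111
11010101 ^ 01000001 = 10010100
01101101 ^ 11100100 = 10001001
00110001 ^ 10111111 = 10001110
01100000 ^ 00101111 = 01001111
00110101 ^ 00010111 = 00100010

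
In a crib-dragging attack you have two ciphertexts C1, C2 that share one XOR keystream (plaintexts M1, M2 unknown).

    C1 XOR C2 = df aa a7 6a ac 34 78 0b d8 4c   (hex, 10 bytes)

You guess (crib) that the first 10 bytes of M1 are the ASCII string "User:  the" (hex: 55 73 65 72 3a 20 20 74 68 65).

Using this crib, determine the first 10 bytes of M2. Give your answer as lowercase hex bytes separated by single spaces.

8a d9 c2 18 96 14 58 7f b0 29

Since C1 ⊕ C2 = M1 ⊕ M2, XORing with the guessed M1 bytes yields the corresponding M2 bytes: M2 = (C1 ⊕ C2) ⊕ M1.
byte 0: df ^ 55 = 8a
byte 1: aa ^ 73 = d9
byte 2: a7 ^ 65 = c2
byte 3: 6a ^ 72 = 18
byte 4: ac ^ 3a = 96
byte 5: 34 ^ 20 = 14
byte 6: 78 ^ 20 = 58
byte 7: 0b ^ 74 = 7f
byte 8: d8 ^ 68 = b0
byte 9: 4c ^ 65 = 29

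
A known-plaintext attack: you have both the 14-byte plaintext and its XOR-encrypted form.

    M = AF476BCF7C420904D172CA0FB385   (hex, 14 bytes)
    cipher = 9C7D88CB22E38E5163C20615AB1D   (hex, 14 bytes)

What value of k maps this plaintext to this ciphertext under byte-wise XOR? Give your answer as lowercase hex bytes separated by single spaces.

Since cipher = M ⊕ k, XORing both sides with M gives k = M ⊕ cipher.
175 ^ 156 =  51
 71 ^ 125 =  58
107 ^ 136 = 227
207 ^ 203 =   4
124 ^  34 =  94
 66 ^ 227 = 161
  9 ^ 142 = 135
  4 ^  81 =  85
209 ^  99 = 178
114 ^ 194 = 176
202 ^   6 = 204
 15 ^  21 =  26
179 ^ 171 =  24
133 ^  29 = 152

33 3a e3 04 5e a1 87 55 b2 b0 cc 1a 18 98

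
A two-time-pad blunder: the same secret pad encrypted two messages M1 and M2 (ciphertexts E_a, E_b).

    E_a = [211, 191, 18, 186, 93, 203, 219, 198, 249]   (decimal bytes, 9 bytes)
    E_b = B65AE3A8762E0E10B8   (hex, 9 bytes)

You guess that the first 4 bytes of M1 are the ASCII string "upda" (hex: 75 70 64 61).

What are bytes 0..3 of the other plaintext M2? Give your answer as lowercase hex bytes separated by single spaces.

10 95 95 73

First, E_a ⊕ E_b = (M1 ⊕ K) ⊕ (M2 ⊕ K) = M1 ⊕ M2, so the key drops out. Then M2 = (M1 ⊕ M2) ⊕ M1 over the first 4 bytes.
byte 0: (d3 ⊕ b6) ⊕ 75 = 65 ⊕ 75 = 10
byte 1: (bf ⊕ 5a) ⊕ 70 = e5 ⊕ 70 = 95
byte 2: (12 ⊕ e3) ⊕ 64 = f1 ⊕ 64 = 95
byte 3: (ba ⊕ a8) ⊕ 61 = 12 ⊕ 61 = 73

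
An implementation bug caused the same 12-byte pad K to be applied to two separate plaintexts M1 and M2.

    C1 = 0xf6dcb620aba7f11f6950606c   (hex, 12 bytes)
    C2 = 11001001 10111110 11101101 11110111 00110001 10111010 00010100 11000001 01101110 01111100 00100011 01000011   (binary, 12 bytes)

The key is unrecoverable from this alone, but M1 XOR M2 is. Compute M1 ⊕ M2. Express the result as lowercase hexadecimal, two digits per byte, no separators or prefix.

C1 ⊕ C2 = (M1 ⊕ K) ⊕ (M2 ⊕ K) = M1 ⊕ M2 — the shared key cancels under XOR.
f6 xor c9 = 3f
dc xor be = 62
b6 xor ed = 5b
20 xor f7 = d7
ab xor 31 = 9a
a7 xor ba = 1d
f1 xor 14 = e5
1f xor c1 = de
69 xor 6e = 07
50 xor 7c = 2c
60 xor 23 = 43
6c xor 43 = 2f

3f625bd79a1de5de072c432f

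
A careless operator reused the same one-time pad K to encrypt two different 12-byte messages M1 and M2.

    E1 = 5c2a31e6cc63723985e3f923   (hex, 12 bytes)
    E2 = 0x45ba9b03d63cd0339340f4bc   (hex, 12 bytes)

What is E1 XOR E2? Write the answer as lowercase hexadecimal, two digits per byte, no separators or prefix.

1990aae51a5fa20a16a30d9f

E1 ⊕ E2 = (M1 ⊕ K) ⊕ (M2 ⊕ K) = M1 ⊕ M2 — the shared key cancels under XOR.
byte 0: 5c ⊕ 45 = 19
byte 1: 2a ⊕ ba = 90
byte 2: 31 ⊕ 9b = aa
byte 3: e6 ⊕ 03 = e5
byte 4: cc ⊕ d6 = 1a
byte 5: 63 ⊕ 3c = 5f
byte 6: 72 ⊕ d0 = a2
byte 7: 39 ⊕ 33 = 0a
byte 8: 85 ⊕ 93 = 16
byte 9: e3 ⊕ 40 = a3
byte 10: f9 ⊕ f4 = 0d
byte 11: 23 ⊕ bc = 9f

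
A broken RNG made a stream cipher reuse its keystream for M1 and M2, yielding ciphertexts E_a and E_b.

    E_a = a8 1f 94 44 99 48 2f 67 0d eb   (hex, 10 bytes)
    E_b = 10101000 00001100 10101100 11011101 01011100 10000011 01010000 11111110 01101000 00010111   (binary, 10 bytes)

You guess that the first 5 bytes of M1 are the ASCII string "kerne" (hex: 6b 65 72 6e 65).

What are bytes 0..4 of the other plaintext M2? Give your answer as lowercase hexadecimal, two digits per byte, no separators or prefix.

6b764af7a0

First, E_a ⊕ E_b = (M1 ⊕ K) ⊕ (M2 ⊕ K) = M1 ⊕ M2, so the key drops out. Then M2 = (M1 ⊕ M2) ⊕ M1 over the first 5 bytes.
byte 0: (a8 ^ a8) ^ 6b = 00 ^ 6b = 6b
byte 1: (1f ^ 0c) ^ 65 = 13 ^ 65 = 76
byte 2: (94 ^ ac) ^ 72 = 38 ^ 72 = 4a
byte 3: (44 ^ dd) ^ 6e = 99 ^ 6e = f7
byte 4: (99 ^ 5c) ^ 65 = c5 ^ 65 = a0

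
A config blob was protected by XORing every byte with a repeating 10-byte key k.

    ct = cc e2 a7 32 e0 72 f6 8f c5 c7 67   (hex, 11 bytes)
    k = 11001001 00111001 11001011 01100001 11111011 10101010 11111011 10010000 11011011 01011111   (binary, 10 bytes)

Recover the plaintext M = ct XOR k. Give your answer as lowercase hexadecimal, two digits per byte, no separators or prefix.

The 10-byte key repeats, so the effective keystream is c9 39 cb 61 fb aa fb 90 db 5f c9.
byte 0: cc ^ c9 = 05
byte 1: e2 ^ 39 = db
byte 2: a7 ^ cb = 6c
byte 3: 32 ^ 61 = 53
byte 4: e0 ^ fb = 1b
byte 5: 72 ^ aa = d8
byte 6: f6 ^ fb = 0d
byte 7: 8f ^ 90 = 1f
byte 8: c5 ^ db = 1e
byte 9: c7 ^ 5f = 98
byte 10: 67 ^ c9 = ae

05db6c531bd80d1f1e98ae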